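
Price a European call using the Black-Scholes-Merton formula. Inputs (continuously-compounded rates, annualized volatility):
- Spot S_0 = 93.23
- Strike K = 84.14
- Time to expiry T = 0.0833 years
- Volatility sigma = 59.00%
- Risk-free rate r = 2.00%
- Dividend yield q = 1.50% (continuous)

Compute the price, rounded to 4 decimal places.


d1 = (ln(S/K) + (r - q + 0.5*sigma^2) * T) / (sigma * sqrt(T)) = 0.69003643
d2 = d1 - sigma * sqrt(T) = 0.51975217
exp(-rT) = 0.99833539; exp(-qT) = 0.99875128
C = S_0 * exp(-qT) * N(d1) - K * exp(-rT) * N(d2)
N(d1) = 0.75491436; N(d2) = 0.69838184
C = 93.2300 * 0.99875128 * 0.75491436 - 84.1400 * 0.99833539 * 0.69838184 = 11.6287

Answer: Price = 11.6287


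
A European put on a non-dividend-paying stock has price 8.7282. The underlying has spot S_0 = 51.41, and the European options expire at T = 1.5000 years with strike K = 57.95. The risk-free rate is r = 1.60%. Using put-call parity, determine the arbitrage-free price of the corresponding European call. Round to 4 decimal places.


Put-call parity: C - P = S_0 * exp(-qT) - K * exp(-rT).
S_0 * exp(-qT) = 51.4100 * 1.00000000 = 51.41000000
K * exp(-rT) = 57.9500 * 0.97628571 = 56.57575688
C = P + S*exp(-qT) - K*exp(-rT)
C = 8.7282 + 51.41000000 - 56.57575688 = 3.5624

Answer: Call price = 3.5624


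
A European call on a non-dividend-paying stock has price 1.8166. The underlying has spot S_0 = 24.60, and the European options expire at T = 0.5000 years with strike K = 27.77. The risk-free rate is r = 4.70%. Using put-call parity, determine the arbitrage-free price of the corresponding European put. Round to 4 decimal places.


Put-call parity: C - P = S_0 * exp(-qT) - K * exp(-rT).
S_0 * exp(-qT) = 24.6000 * 1.00000000 = 24.60000000
K * exp(-rT) = 27.7700 * 0.97677397 = 27.12501328
P = C - S*exp(-qT) + K*exp(-rT)
P = 1.8166 - 24.60000000 + 27.12501328 = 4.3416

Answer: Put price = 4.3416


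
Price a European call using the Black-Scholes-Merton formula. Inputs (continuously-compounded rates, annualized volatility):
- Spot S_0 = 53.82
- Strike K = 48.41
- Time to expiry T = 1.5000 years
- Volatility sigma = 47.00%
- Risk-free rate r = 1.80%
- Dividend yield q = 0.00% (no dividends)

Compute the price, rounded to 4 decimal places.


d1 = (ln(S/K) + (r - q + 0.5*sigma^2) * T) / (sigma * sqrt(T)) = 0.51875978
d2 = d1 - sigma * sqrt(T) = -0.05687030
exp(-rT) = 0.97336124; exp(-qT) = 1.00000000
C = S_0 * exp(-qT) * N(d1) - K * exp(-rT) * N(d2)
N(d1) = 0.69803587; N(d2) = 0.47732425
C = 53.8200 * 1.00000000 * 0.69803587 - 48.4100 * 0.97336124 * 0.47732425 = 15.0766

Answer: Price = 15.0766


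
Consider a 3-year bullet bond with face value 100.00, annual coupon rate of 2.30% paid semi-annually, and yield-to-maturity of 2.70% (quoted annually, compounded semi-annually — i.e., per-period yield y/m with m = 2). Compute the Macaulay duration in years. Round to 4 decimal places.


Answer: Macaulay duration = 2.9154 years

Derivation:
Coupon per period c = face * coupon_rate / m = 1.150000
Periods per year m = 2; per-period yield y/m = 0.013500
Number of cashflows N = 6
Cashflows (t years, CF_t, discount factor 1/(1+y/m)^(m*t), PV):
  t = 0.5000: CF_t = 1.150000, DF = 0.986680, PV = 1.134682
  t = 1.0000: CF_t = 1.150000, DF = 0.973537, PV = 1.119568
  t = 1.5000: CF_t = 1.150000, DF = 0.960569, PV = 1.104655
  t = 2.0000: CF_t = 1.150000, DF = 0.947774, PV = 1.089941
  t = 2.5000: CF_t = 1.150000, DF = 0.935150, PV = 1.075422
  t = 3.0000: CF_t = 101.150000, DF = 0.922694, PV = 93.330452
Price P = sum_t PV_t = 98.854719
Macaulay numerator sum_t t * PV_t:
  t * PV_t at t = 0.5000: 0.567341
  t * PV_t at t = 1.0000: 1.119568
  t * PV_t at t = 1.5000: 1.656982
  t * PV_t at t = 2.0000: 2.179881
  t * PV_t at t = 2.5000: 2.688556
  t * PV_t at t = 3.0000: 279.991356
Macaulay duration D = (sum_t t * PV_t) / P = 288.203684 / 98.854719 = 2.915427


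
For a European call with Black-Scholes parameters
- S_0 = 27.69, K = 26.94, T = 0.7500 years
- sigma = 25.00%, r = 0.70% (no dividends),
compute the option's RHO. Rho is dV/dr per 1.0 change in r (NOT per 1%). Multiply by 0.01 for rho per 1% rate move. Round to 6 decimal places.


Answer: Rho = 10.392877

Derivation:
d1 = 0.2593303428; d2 = 0.0428239918
phi(d1) = 0.3857504402; exp(-qT) = 1.0000000000; exp(-rT) = 0.9947637572
N(d2) = 0.5170790806
Rho = K*T*exp(-rT)*N(d2) = 26.9400 * 0.7500 * 0.9947637572 * 0.5170790806 = 10.392877


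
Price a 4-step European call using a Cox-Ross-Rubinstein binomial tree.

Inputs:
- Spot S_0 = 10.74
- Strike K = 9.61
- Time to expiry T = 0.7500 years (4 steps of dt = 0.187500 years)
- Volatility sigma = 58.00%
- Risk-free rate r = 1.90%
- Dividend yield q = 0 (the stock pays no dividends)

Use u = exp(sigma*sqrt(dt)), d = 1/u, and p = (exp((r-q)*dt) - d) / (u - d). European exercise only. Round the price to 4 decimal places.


dt = T/N = 0.187500
u = exp(sigma*sqrt(dt)) = 1.285500; d = 1/u = 0.777908
p = (exp((r-q)*dt) - d) / (u - d) = 0.444572
Discount per step: exp(-r*dt) = 0.996444
Stock lattice S(k, i) with i counting down-moves:
  k=0: S(0,0) = 10.7400
  k=1: S(1,0) = 13.8063; S(1,1) = 8.3547
  k=2: S(2,0) = 17.7479; S(2,1) = 10.7400; S(2,2) = 6.4992
  k=3: S(3,0) = 22.8150; S(3,1) = 13.8063; S(3,2) = 8.3547; S(3,3) = 5.0558
  k=4: S(4,0) = 29.3286; S(4,1) = 17.7479; S(4,2) = 10.7400; S(4,3) = 6.4992; S(4,4) = 3.9329
Terminal payoffs V(N, i) = max(S_T - K, 0):
  V(4,0) = 19.718641; V(4,1) = 8.137947; V(4,2) = 1.130000; V(4,3) = 0.000000; V(4,4) = 0.000000
Backward induction: V(k, i) = exp(-r*dt) * [p * V(k+1, i) + (1-p) * V(k+1, i+1)].
  V(3,0) = exp(-r*dt) * [p*19.718641 + (1-p)*8.137947] = 13.239151
  V(3,1) = exp(-r*dt) * [p*8.137947 + (1-p)*1.130000] = 4.230439
  V(3,2) = exp(-r*dt) * [p*1.130000 + (1-p)*0.000000] = 0.500580
  V(3,3) = exp(-r*dt) * [p*0.000000 + (1-p)*0.000000] = 0.000000
  V(2,0) = exp(-r*dt) * [p*13.239151 + (1-p)*4.230439] = 8.206174
  V(2,1) = exp(-r*dt) * [p*4.230439 + (1-p)*0.500580] = 2.151094
  V(2,2) = exp(-r*dt) * [p*0.500580 + (1-p)*0.000000] = 0.221752
  V(1,0) = exp(-r*dt) * [p*8.206174 + (1-p)*2.151094] = 4.825791
  V(1,1) = exp(-r*dt) * [p*2.151094 + (1-p)*0.221752] = 1.075645
  V(0,0) = exp(-r*dt) * [p*4.825791 + (1-p)*1.075645] = 2.733101

Answer: Price = V(0,0) = 2.7331


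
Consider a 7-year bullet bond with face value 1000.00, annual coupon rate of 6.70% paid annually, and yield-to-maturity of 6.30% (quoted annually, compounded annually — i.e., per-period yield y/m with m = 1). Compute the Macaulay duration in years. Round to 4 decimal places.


Answer: Macaulay duration = 5.8256 years

Derivation:
Coupon per period c = face * coupon_rate / m = 67.000000
Periods per year m = 1; per-period yield y/m = 0.063000
Number of cashflows N = 7
Cashflows (t years, CF_t, discount factor 1/(1+y/m)^(m*t), PV):
  t = 1.0000: CF_t = 67.000000, DF = 0.940734, PV = 63.029163
  t = 2.0000: CF_t = 67.000000, DF = 0.884980, PV = 59.293662
  t = 3.0000: CF_t = 67.000000, DF = 0.832531, PV = 55.779550
  t = 4.0000: CF_t = 67.000000, DF = 0.783190, PV = 52.473707
  t = 5.0000: CF_t = 67.000000, DF = 0.736773, PV = 49.363788
  t = 6.0000: CF_t = 67.000000, DF = 0.693107, PV = 46.438183
  t = 7.0000: CF_t = 1067.000000, DF = 0.652029, PV = 695.715321
Price P = sum_t PV_t = 1022.093374
Macaulay numerator sum_t t * PV_t:
  t * PV_t at t = 1.0000: 63.029163
  t * PV_t at t = 2.0000: 118.587324
  t * PV_t at t = 3.0000: 167.338651
  t * PV_t at t = 4.0000: 209.894827
  t * PV_t at t = 5.0000: 246.818941
  t * PV_t at t = 6.0000: 278.629096
  t * PV_t at t = 7.0000: 4870.007250
Macaulay duration D = (sum_t t * PV_t) / P = 5954.305252 / 1022.093374 = 5.825598


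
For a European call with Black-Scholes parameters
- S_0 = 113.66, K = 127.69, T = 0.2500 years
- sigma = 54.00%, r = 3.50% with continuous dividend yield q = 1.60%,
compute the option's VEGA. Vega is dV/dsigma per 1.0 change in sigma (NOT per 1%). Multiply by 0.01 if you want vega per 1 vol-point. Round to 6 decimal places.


d1 = -0.2784959836; d2 = -0.5484959836
phi(d1) = 0.3837674382; exp(-qT) = 0.9960079893; exp(-rT) = 0.9912881698
Vega = S * exp(-qT) * phi(d1) * sqrt(T) = 113.6600 * 0.9960079893 * 0.3837674382 * 0.5000000000 = 21.722440

Answer: Vega = 21.722440


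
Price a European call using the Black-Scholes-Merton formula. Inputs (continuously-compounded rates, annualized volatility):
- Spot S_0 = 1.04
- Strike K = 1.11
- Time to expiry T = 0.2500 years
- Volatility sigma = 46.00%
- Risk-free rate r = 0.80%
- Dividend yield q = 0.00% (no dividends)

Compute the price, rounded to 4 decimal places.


Answer: Price = 0.0681

Derivation:
d1 = (ln(S/K) + (r - q + 0.5*sigma^2) * T) / (sigma * sqrt(T)) = -0.15951871
d2 = d1 - sigma * sqrt(T) = -0.38951871
exp(-rT) = 0.99800200; exp(-qT) = 1.00000000
C = S_0 * exp(-qT) * N(d1) - K * exp(-rT) * N(d2)
N(d1) = 0.43663011; N(d2) = 0.34844624
C = 1.0400 * 1.00000000 * 0.43663011 - 1.1100 * 0.99800200 * 0.34844624 = 0.0681


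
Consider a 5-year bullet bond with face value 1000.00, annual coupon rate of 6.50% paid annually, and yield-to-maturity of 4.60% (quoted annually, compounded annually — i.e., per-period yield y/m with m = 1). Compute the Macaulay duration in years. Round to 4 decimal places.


Coupon per period c = face * coupon_rate / m = 65.000000
Periods per year m = 1; per-period yield y/m = 0.046000
Number of cashflows N = 5
Cashflows (t years, CF_t, discount factor 1/(1+y/m)^(m*t), PV):
  t = 1.0000: CF_t = 65.000000, DF = 0.956023, PV = 62.141491
  t = 2.0000: CF_t = 65.000000, DF = 0.913980, PV = 59.408692
  t = 3.0000: CF_t = 65.000000, DF = 0.873786, PV = 56.796072
  t = 4.0000: CF_t = 65.000000, DF = 0.835359, PV = 54.298348
  t = 5.0000: CF_t = 1065.000000, DF = 0.798623, PV = 850.533032
Price P = sum_t PV_t = 1083.177636
Macaulay numerator sum_t t * PV_t:
  t * PV_t at t = 1.0000: 62.141491
  t * PV_t at t = 2.0000: 118.817383
  t * PV_t at t = 3.0000: 170.388217
  t * PV_t at t = 4.0000: 217.193393
  t * PV_t at t = 5.0000: 4252.665162
Macaulay duration D = (sum_t t * PV_t) / P = 4821.205647 / 1083.177636 = 4.450983

Answer: Macaulay duration = 4.4510 years


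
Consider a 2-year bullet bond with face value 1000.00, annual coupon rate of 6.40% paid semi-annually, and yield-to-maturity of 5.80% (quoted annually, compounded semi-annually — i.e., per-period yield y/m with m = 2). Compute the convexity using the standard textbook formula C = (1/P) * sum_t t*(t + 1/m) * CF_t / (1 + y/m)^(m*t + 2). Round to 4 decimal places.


Coupon per period c = face * coupon_rate / m = 32.000000
Periods per year m = 2; per-period yield y/m = 0.029000
Number of cashflows N = 4
Cashflows (t years, CF_t, discount factor 1/(1+y/m)^(m*t), PV):
  t = 0.5000: CF_t = 32.000000, DF = 0.971817, PV = 31.098154
  t = 1.0000: CF_t = 32.000000, DF = 0.944429, PV = 30.221724
  t = 1.5000: CF_t = 32.000000, DF = 0.917812, PV = 29.369994
  t = 2.0000: CF_t = 1032.000000, DF = 0.891946, PV = 920.488142
Price P = sum_t PV_t = 1011.178013
Convexity numerator sum_t t*(t + 1/m) * CF_t / (1+y/m)^(m*t + 2):
  t = 0.5000: term = 14.684997
  t = 1.0000: term = 42.813402
  t = 1.5000: term = 83.213609
  t = 2.0000: term = 4346.677840
Convexity = (1/P) * sum = 4487.389848 / 1011.178013 = 4.437784

Answer: Convexity = 4.4378


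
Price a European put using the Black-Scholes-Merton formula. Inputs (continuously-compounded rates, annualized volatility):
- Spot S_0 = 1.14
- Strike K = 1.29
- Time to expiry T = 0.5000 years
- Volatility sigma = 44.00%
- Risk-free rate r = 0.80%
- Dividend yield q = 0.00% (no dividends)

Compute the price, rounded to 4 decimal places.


Answer: Price = 0.2331

Derivation:
d1 = (ln(S/K) + (r - q + 0.5*sigma^2) * T) / (sigma * sqrt(T)) = -0.22889032
d2 = d1 - sigma * sqrt(T) = -0.54001731
exp(-rT) = 0.99600799; exp(-qT) = 1.00000000
P = K * exp(-rT) * N(-d2) - S_0 * exp(-qT) * N(-d1)
N(-d1) = 0.59052292; N(-d2) = 0.70540745
P = 1.2900 * 0.99600799 * 0.70540745 - 1.1400 * 1.00000000 * 0.59052292 = 0.2331


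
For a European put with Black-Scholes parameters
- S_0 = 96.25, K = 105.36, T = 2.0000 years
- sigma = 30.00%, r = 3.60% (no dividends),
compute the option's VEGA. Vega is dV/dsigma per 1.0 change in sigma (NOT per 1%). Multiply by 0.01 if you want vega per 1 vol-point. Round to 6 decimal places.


Answer: Vega = 53.536151

Derivation:
d1 = 0.1686824811; d2 = -0.2555815877
phi(d1) = 0.3933067556; exp(-qT) = 1.0000000000; exp(-rT) = 0.9305308958
Vega = S * exp(-qT) * phi(d1) * sqrt(T) = 96.2500 * 1.0000000000 * 0.3933067556 * 1.4142135624 = 53.536151


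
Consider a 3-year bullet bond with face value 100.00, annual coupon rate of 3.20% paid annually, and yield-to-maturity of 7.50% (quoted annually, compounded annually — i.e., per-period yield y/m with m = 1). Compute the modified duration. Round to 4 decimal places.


Answer: Modified duration = 2.6993

Derivation:
Coupon per period c = face * coupon_rate / m = 3.200000
Periods per year m = 1; per-period yield y/m = 0.075000
Number of cashflows N = 3
Cashflows (t years, CF_t, discount factor 1/(1+y/m)^(m*t), PV):
  t = 1.0000: CF_t = 3.200000, DF = 0.930233, PV = 2.976744
  t = 2.0000: CF_t = 3.200000, DF = 0.865333, PV = 2.769064
  t = 3.0000: CF_t = 103.200000, DF = 0.804961, PV = 83.071931
Price P = sum_t PV_t = 88.817739
First compute Macaulay numerator sum_t t * PV_t:
  t * PV_t at t = 1.0000: 2.976744
  t * PV_t at t = 2.0000: 5.538129
  t * PV_t at t = 3.0000: 249.215792
Macaulay duration D = 257.730665 / 88.817739 = 2.901793
Modified duration = D / (1 + y/m) = 2.901793 / (1 + 0.075000) = 2.699342


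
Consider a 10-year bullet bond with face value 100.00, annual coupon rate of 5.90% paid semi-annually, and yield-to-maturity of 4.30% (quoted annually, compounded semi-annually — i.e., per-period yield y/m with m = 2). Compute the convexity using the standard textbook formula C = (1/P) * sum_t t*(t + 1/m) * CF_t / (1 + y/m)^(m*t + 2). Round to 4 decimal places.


Answer: Convexity = 72.2409

Derivation:
Coupon per period c = face * coupon_rate / m = 2.950000
Periods per year m = 2; per-period yield y/m = 0.021500
Number of cashflows N = 20
Cashflows (t years, CF_t, discount factor 1/(1+y/m)^(m*t), PV):
  t = 0.5000: CF_t = 2.950000, DF = 0.978953, PV = 2.887910
  t = 1.0000: CF_t = 2.950000, DF = 0.958348, PV = 2.827127
  t = 1.5000: CF_t = 2.950000, DF = 0.938177, PV = 2.767623
  t = 2.0000: CF_t = 2.950000, DF = 0.918431, PV = 2.709371
  t = 2.5000: CF_t = 2.950000, DF = 0.899100, PV = 2.652346
  t = 3.0000: CF_t = 2.950000, DF = 0.880177, PV = 2.596521
  t = 3.5000: CF_t = 2.950000, DF = 0.861651, PV = 2.541870
  t = 4.0000: CF_t = 2.950000, DF = 0.843515, PV = 2.488371
  t = 4.5000: CF_t = 2.950000, DF = 0.825762, PV = 2.435997
  t = 5.0000: CF_t = 2.950000, DF = 0.808381, PV = 2.384725
  t = 5.5000: CF_t = 2.950000, DF = 0.791367, PV = 2.334533
  t = 6.0000: CF_t = 2.950000, DF = 0.774711, PV = 2.285397
  t = 6.5000: CF_t = 2.950000, DF = 0.758405, PV = 2.237295
  t = 7.0000: CF_t = 2.950000, DF = 0.742442, PV = 2.190205
  t = 7.5000: CF_t = 2.950000, DF = 0.726816, PV = 2.144107
  t = 8.0000: CF_t = 2.950000, DF = 0.711518, PV = 2.098979
  t = 8.5000: CF_t = 2.950000, DF = 0.696543, PV = 2.054801
  t = 9.0000: CF_t = 2.950000, DF = 0.681882, PV = 2.011552
  t = 9.5000: CF_t = 2.950000, DF = 0.667530, PV = 1.969214
  t = 10.0000: CF_t = 102.950000, DF = 0.653480, PV = 67.275809
Price P = sum_t PV_t = 112.893752
Convexity numerator sum_t t*(t + 1/m) * CF_t / (1+y/m)^(m*t + 2):
  t = 0.5000: term = 1.383811
  t = 1.0000: term = 4.064057
  t = 1.5000: term = 7.957038
  t = 2.0000: term = 12.982604
  t = 2.5000: term = 19.064029
  t = 3.0000: term = 26.127890
  t = 3.5000: term = 34.103952
  t = 4.0000: term = 42.925050
  t = 4.5000: term = 52.526983
  t = 5.0000: term = 62.848405
  t = 5.5000: term = 73.830725
  t = 6.0000: term = 85.418006
  t = 6.5000: term = 97.556868
  t = 7.0000: term = 110.196394
  t = 7.5000: term = 123.288043
  t = 8.0000: term = 136.785560
  t = 8.5000: term = 150.644889
  t = 9.0000: term = 164.824099
  t = 9.5000: term = 179.283297
  t = 10.0000: term = 6769.732195
Convexity = (1/P) * sum = 8155.543896 / 112.893752 = 72.240879


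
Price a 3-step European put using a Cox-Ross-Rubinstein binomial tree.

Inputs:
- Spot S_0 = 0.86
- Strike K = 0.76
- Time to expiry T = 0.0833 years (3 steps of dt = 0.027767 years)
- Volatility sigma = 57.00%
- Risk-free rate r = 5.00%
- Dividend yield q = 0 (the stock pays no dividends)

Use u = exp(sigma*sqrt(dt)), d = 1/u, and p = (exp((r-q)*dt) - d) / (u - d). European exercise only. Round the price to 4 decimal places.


dt = T/N = 0.027767
u = exp(sigma*sqrt(dt)) = 1.099638; d = 1/u = 0.909390
p = (exp((r-q)*dt) - d) / (u - d) = 0.483575
Discount per step: exp(-r*dt) = 0.998613
Stock lattice S(k, i) with i counting down-moves:
  k=0: S(0,0) = 0.8600
  k=1: S(1,0) = 0.9457; S(1,1) = 0.7821
  k=2: S(2,0) = 1.0399; S(2,1) = 0.8600; S(2,2) = 0.7112
  k=3: S(3,0) = 1.1435; S(3,1) = 0.9457; S(3,2) = 0.7821; S(3,3) = 0.6468
Terminal payoffs V(N, i) = max(K - S_T, 0):
  V(3,0) = 0.000000; V(3,1) = 0.000000; V(3,2) = 0.000000; V(3,3) = 0.113231
Backward induction: V(k, i) = exp(-r*dt) * [p * V(k+1, i) + (1-p) * V(k+1, i+1)].
  V(2,0) = exp(-r*dt) * [p*0.000000 + (1-p)*0.000000] = 0.000000
  V(2,1) = exp(-r*dt) * [p*0.000000 + (1-p)*0.000000] = 0.000000
  V(2,2) = exp(-r*dt) * [p*0.000000 + (1-p)*0.113231] = 0.058394
  V(1,0) = exp(-r*dt) * [p*0.000000 + (1-p)*0.000000] = 0.000000
  V(1,1) = exp(-r*dt) * [p*0.000000 + (1-p)*0.058394] = 0.030114
  V(0,0) = exp(-r*dt) * [p*0.000000 + (1-p)*0.030114] = 0.015530

Answer: Price = V(0,0) = 0.0155


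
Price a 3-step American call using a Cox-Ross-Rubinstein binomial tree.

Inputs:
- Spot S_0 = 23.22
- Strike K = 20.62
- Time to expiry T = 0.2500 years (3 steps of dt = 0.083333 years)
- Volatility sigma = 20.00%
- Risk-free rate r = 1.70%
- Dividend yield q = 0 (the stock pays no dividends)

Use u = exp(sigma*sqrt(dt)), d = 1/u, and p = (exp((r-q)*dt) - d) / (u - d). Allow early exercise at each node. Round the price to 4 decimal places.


Answer: Price = V(0,0) = 2.8252

Derivation:
dt = T/N = 0.083333
u = exp(sigma*sqrt(dt)) = 1.059434; d = 1/u = 0.943900
p = (exp((r-q)*dt) - d) / (u - d) = 0.497841
Discount per step: exp(-r*dt) = 0.998584
Stock lattice S(k, i) with i counting down-moves:
  k=0: S(0,0) = 23.2200
  k=1: S(1,0) = 24.6001; S(1,1) = 21.9174
  k=2: S(2,0) = 26.0621; S(2,1) = 23.2200; S(2,2) = 20.6878
  k=3: S(3,0) = 27.6111; S(3,1) = 24.6001; S(3,2) = 21.9174; S(3,3) = 19.5272
Terminal payoffs V(N, i) = max(S_T - K, 0):
  V(3,0) = 6.991133; V(3,1) = 3.980063; V(3,2) = 1.297359; V(3,3) = 0.000000
Backward induction: V(k, i) = exp(-r*dt) * [p * V(k+1, i) + (1-p) * V(k+1, i+1)]; then take max(V_cont, immediate exercise) for American.
  V(2,0) = exp(-r*dt) * [p*6.991133 + (1-p)*3.980063] = 5.471340; exercise = 5.442149; V(2,0) = max -> 5.471340
  V(2,1) = exp(-r*dt) * [p*3.980063 + (1-p)*1.297359] = 2.629191; exercise = 2.600000; V(2,1) = max -> 2.629191
  V(2,2) = exp(-r*dt) * [p*1.297359 + (1-p)*0.000000] = 0.644964; exercise = 0.067795; V(2,2) = max -> 0.644964
  V(1,0) = exp(-r*dt) * [p*5.471340 + (1-p)*2.629191] = 4.038404; exercise = 3.980063; V(1,0) = max -> 4.038404
  V(1,1) = exp(-r*dt) * [p*2.629191 + (1-p)*0.644964] = 1.630482; exercise = 1.297359; V(1,1) = max -> 1.630482
  V(0,0) = exp(-r*dt) * [p*4.038404 + (1-p)*1.630482] = 2.825238; exercise = 2.600000; V(0,0) = max -> 2.825238


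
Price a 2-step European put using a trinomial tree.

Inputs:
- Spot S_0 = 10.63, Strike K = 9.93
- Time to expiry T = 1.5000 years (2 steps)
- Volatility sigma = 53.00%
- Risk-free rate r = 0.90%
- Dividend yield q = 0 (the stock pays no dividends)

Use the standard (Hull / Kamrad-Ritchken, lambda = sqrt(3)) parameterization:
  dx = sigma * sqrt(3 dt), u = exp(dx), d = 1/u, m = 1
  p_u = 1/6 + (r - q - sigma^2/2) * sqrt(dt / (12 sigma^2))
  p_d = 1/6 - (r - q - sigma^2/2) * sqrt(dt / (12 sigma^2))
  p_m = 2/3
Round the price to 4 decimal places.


Answer: Price = V(0,0) = 1.9435

Derivation:
dt = T/N = 0.750000; dx = sigma*sqrt(3*dt) = 0.795000
u = exp(dx) = 2.214441; d = 1/u = 0.451581
p_u = 0.104662, p_m = 0.666667, p_d = 0.228671
Discount per step: exp(-r*dt) = 0.993273
Stock lattice S(k, j) with j the centered position index:
  k=0: S(0,+0) = 10.6300
  k=1: S(1,-1) = 4.8003; S(1,+0) = 10.6300; S(1,+1) = 23.5395
  k=2: S(2,-2) = 2.1677; S(2,-1) = 4.8003; S(2,+0) = 10.6300; S(2,+1) = 23.5395; S(2,+2) = 52.1269
Terminal payoffs V(N, j) = max(K - S_T, 0):
  V(2,-2) = 7.762271; V(2,-1) = 5.129691; V(2,+0) = 0.000000; V(2,+1) = 0.000000; V(2,+2) = 0.000000
Backward induction: V(k, j) = exp(-r*dt) * [p_u * V(k+1, j+1) + p_m * V(k+1, j) + p_d * V(k+1, j-1)]
  V(1,-1) = exp(-r*dt) * [p_u*0.000000 + p_m*5.129691 + p_d*7.762271] = 5.159857
  V(1,+0) = exp(-r*dt) * [p_u*0.000000 + p_m*0.000000 + p_d*5.129691] = 1.165122
  V(1,+1) = exp(-r*dt) * [p_u*0.000000 + p_m*0.000000 + p_d*0.000000] = 0.000000
  V(0,+0) = exp(-r*dt) * [p_u*0.000000 + p_m*1.165122 + p_d*5.159857] = 1.943497


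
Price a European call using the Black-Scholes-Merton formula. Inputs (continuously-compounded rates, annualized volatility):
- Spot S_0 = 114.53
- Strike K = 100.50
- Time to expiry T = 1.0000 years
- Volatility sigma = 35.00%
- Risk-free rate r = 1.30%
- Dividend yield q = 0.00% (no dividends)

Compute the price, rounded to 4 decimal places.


Answer: Price = 23.7284

Derivation:
d1 = (ln(S/K) + (r - q + 0.5*sigma^2) * T) / (sigma * sqrt(T)) = 0.58551163
d2 = d1 - sigma * sqrt(T) = 0.23551163
exp(-rT) = 0.98708414; exp(-qT) = 1.00000000
C = S_0 * exp(-qT) * N(d1) - K * exp(-rT) * N(d2)
N(d1) = 0.72089812; N(d2) = 0.59309417
C = 114.5300 * 1.00000000 * 0.72089812 - 100.5000 * 0.98708414 * 0.59309417 = 23.7284


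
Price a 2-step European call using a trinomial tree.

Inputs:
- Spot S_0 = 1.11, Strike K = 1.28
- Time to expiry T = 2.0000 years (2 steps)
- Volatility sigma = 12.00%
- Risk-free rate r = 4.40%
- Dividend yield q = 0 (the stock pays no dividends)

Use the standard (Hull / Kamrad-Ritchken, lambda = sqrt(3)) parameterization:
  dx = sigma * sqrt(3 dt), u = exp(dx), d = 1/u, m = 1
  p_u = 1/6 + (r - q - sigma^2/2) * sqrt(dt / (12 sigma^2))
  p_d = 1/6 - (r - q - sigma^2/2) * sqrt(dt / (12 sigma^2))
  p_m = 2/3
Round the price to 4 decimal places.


dt = T/N = 1.000000; dx = sigma*sqrt(3*dt) = 0.207846
u = exp(dx) = 1.231024; d = 1/u = 0.812332
p_u = 0.255194, p_m = 0.666667, p_d = 0.078140
Discount per step: exp(-r*dt) = 0.956954
Stock lattice S(k, j) with j the centered position index:
  k=0: S(0,+0) = 1.1100
  k=1: S(1,-1) = 0.9017; S(1,+0) = 1.1100; S(1,+1) = 1.3664
  k=2: S(2,-2) = 0.7325; S(2,-1) = 0.9017; S(2,+0) = 1.1100; S(2,+1) = 1.3664; S(2,+2) = 1.6821
Terminal payoffs V(N, j) = max(S_T - K, 0):
  V(2,-2) = 0.000000; V(2,-1) = 0.000000; V(2,+0) = 0.000000; V(2,+1) = 0.086436; V(2,+2) = 0.402115
Backward induction: V(k, j) = exp(-r*dt) * [p_u * V(k+1, j+1) + p_m * V(k+1, j) + p_d * V(k+1, j-1)]
  V(1,-1) = exp(-r*dt) * [p_u*0.000000 + p_m*0.000000 + p_d*0.000000] = 0.000000
  V(1,+0) = exp(-r*dt) * [p_u*0.086436 + p_m*0.000000 + p_d*0.000000] = 0.021108
  V(1,+1) = exp(-r*dt) * [p_u*0.402115 + p_m*0.086436 + p_d*0.000000] = 0.153344
  V(0,+0) = exp(-r*dt) * [p_u*0.153344 + p_m*0.021108 + p_d*0.000000] = 0.050914

Answer: Price = V(0,0) = 0.0509


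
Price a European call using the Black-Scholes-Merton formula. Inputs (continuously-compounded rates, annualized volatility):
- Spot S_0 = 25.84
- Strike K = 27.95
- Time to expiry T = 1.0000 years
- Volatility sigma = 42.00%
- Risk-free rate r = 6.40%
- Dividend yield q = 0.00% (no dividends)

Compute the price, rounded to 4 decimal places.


d1 = (ln(S/K) + (r - q + 0.5*sigma^2) * T) / (sigma * sqrt(T)) = 0.17549162
d2 = d1 - sigma * sqrt(T) = -0.24450838
exp(-rT) = 0.93800500; exp(-qT) = 1.00000000
C = S_0 * exp(-qT) * N(d1) - K * exp(-rT) * N(d2)
N(d1) = 0.56965332; N(d2) = 0.40341856
C = 25.8400 * 1.00000000 * 0.56965332 - 27.9500 * 0.93800500 * 0.40341856 = 4.1433

Answer: Price = 4.1433


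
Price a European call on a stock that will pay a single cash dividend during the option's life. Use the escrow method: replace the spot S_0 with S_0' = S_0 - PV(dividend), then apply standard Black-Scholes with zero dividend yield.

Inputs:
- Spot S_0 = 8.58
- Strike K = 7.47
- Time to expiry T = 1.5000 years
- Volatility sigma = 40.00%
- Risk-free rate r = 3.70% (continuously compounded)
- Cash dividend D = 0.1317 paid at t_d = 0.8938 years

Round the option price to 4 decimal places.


Answer: Price = 2.2914

Derivation:
PV(D) = D * exp(-r * t_d) = 0.1317 * 0.96747025 = 0.12741583
S_0' = S_0 - PV(D) = 8.5800 - 0.12741583 = 8.45258417
d1 = (ln(S_0'/K) + (r + sigma^2/2)*T) / (sigma*sqrt(T)) = 0.61048881
d2 = d1 - sigma*sqrt(T) = 0.12059086
exp(-rT) = 0.94601202
N(d1) = 0.72923097; N(d2) = 0.54799245
C = S_0' * N(d1) - K * exp(-rT) * N(d2) = 8.45258417 * 0.72923097 - 7.4700 * 0.94601202 * 0.54799245 = 2.2914


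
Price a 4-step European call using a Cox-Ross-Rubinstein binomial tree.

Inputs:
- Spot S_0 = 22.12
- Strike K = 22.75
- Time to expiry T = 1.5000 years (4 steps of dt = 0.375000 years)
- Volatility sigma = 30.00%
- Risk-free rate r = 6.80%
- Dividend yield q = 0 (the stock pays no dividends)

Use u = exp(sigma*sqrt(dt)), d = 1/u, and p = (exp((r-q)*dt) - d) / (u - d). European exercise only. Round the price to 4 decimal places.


Answer: Price = V(0,0) = 3.8672

Derivation:
dt = T/N = 0.375000
u = exp(sigma*sqrt(dt)) = 1.201669; d = 1/u = 0.832176
p = (exp((r-q)*dt) - d) / (u - d) = 0.524102
Discount per step: exp(-r*dt) = 0.974822
Stock lattice S(k, i) with i counting down-moves:
  k=0: S(0,0) = 22.1200
  k=1: S(1,0) = 26.5809; S(1,1) = 18.4077
  k=2: S(2,0) = 31.9415; S(2,1) = 22.1200; S(2,2) = 15.3185
  k=3: S(3,0) = 38.3831; S(3,1) = 26.5809; S(3,2) = 18.4077; S(3,3) = 12.7477
  k=4: S(4,0) = 46.1238; S(4,1) = 31.9415; S(4,2) = 22.1200; S(4,3) = 15.3185; S(4,4) = 10.6083
Terminal payoffs V(N, i) = max(S_T - K, 0):
  V(4,0) = 23.373801; V(4,1) = 9.191485; V(4,2) = 0.000000; V(4,3) = 0.000000; V(4,4) = 0.000000
Backward induction: V(k, i) = exp(-r*dt) * [p * V(k+1, i) + (1-p) * V(k+1, i+1)].
  V(3,0) = exp(-r*dt) * [p*23.373801 + (1-p)*9.191485] = 16.205895
  V(3,1) = exp(-r*dt) * [p*9.191485 + (1-p)*0.000000] = 4.695985
  V(3,2) = exp(-r*dt) * [p*0.000000 + (1-p)*0.000000] = 0.000000
  V(3,3) = exp(-r*dt) * [p*0.000000 + (1-p)*0.000000] = 0.000000
  V(2,0) = exp(-r*dt) * [p*16.205895 + (1-p)*4.695985] = 10.458233
  V(2,1) = exp(-r*dt) * [p*4.695985 + (1-p)*0.000000] = 2.399207
  V(2,2) = exp(-r*dt) * [p*0.000000 + (1-p)*0.000000] = 0.000000
  V(1,0) = exp(-r*dt) * [p*10.458233 + (1-p)*2.399207] = 6.456205
  V(1,1) = exp(-r*dt) * [p*2.399207 + (1-p)*0.000000] = 1.225769
  V(0,0) = exp(-r*dt) * [p*6.456205 + (1-p)*1.225769] = 3.867168


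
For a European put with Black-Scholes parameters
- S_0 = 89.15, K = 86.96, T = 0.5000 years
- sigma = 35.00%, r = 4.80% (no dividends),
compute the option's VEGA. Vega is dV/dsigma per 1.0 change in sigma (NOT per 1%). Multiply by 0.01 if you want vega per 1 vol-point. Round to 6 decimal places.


Answer: Vega = 23.884223

Derivation:
d1 = 0.3212167974; d2 = 0.0737294240
phi(d1) = 0.3788826893; exp(-qT) = 1.0000000000; exp(-rT) = 0.9762857098
Vega = S * exp(-qT) * phi(d1) * sqrt(T) = 89.1500 * 1.0000000000 * 0.3788826893 * 0.7071067812 = 23.884223


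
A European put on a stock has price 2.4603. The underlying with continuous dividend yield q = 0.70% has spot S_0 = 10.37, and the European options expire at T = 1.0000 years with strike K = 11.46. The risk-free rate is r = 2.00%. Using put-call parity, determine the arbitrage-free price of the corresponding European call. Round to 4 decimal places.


Answer: Call price = 1.5249

Derivation:
Put-call parity: C - P = S_0 * exp(-qT) - K * exp(-rT).
S_0 * exp(-qT) = 10.3700 * 0.99302444 = 10.29766347
K * exp(-rT) = 11.4600 * 0.98019867 = 11.23307680
C = P + S*exp(-qT) - K*exp(-rT)
C = 2.4603 + 10.29766347 - 11.23307680 = 1.5249


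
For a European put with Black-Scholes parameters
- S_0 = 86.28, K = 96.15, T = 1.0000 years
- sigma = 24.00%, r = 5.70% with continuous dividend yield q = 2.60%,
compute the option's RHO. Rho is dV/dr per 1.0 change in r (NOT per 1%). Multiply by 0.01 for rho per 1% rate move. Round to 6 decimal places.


Answer: Rho = -60.924163

Derivation:
d1 = -0.2021318771; d2 = -0.4421318771
phi(d1) = 0.3908751103; exp(-qT) = 0.9743350896; exp(-rT) = 0.9445940694
N(-d2) = 0.6708031109
Rho = -K*T*exp(-rT)*N(-d2) = -96.1500 * 1.0000 * 0.9445940694 * 0.6708031109 = -60.924163


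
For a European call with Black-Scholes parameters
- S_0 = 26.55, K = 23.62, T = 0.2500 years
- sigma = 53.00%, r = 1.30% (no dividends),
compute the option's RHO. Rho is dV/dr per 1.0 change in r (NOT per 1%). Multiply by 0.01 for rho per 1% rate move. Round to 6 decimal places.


d1 = 0.5860318374; d2 = 0.3210318374
phi(d1) = 0.3359962800; exp(-qT) = 1.0000000000; exp(-rT) = 0.9967552755
N(d2) = 0.6259068680
Rho = K*T*exp(-rT)*N(d2) = 23.6200 * 0.2500 * 0.9967552755 * 0.6259068680 = 3.683988

Answer: Rho = 3.683988


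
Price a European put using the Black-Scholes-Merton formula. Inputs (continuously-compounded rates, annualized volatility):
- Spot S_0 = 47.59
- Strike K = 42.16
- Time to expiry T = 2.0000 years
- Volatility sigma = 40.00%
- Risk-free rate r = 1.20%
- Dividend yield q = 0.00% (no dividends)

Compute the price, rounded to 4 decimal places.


Answer: Price = 6.9819

Derivation:
d1 = (ln(S/K) + (r - q + 0.5*sigma^2) * T) / (sigma * sqrt(T)) = 0.53943541
d2 = d1 - sigma * sqrt(T) = -0.02625001
exp(-rT) = 0.97628571; exp(-qT) = 1.00000000
P = K * exp(-rT) * N(-d2) - S_0 * exp(-qT) * N(-d1)
N(-d1) = 0.29479323; N(-d2) = 0.51047104
P = 42.1600 * 0.97628571 * 0.51047104 - 47.5900 * 1.00000000 * 0.29479323 = 6.9819


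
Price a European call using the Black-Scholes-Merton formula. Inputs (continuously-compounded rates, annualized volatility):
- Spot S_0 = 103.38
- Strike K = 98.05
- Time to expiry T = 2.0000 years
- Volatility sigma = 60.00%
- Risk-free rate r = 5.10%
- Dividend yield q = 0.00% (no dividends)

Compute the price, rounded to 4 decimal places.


Answer: Price = 39.4466

Derivation:
d1 = (ln(S/K) + (r - q + 0.5*sigma^2) * T) / (sigma * sqrt(T)) = 0.60685550
d2 = d1 - sigma * sqrt(T) = -0.24167264
exp(-rT) = 0.90302955; exp(-qT) = 1.00000000
C = S_0 * exp(-qT) * N(d1) - K * exp(-rT) * N(d2)
N(d1) = 0.72802659; N(d2) = 0.40451692
C = 103.3800 * 1.00000000 * 0.72802659 - 98.0500 * 0.90302955 * 0.40451692 = 39.4466


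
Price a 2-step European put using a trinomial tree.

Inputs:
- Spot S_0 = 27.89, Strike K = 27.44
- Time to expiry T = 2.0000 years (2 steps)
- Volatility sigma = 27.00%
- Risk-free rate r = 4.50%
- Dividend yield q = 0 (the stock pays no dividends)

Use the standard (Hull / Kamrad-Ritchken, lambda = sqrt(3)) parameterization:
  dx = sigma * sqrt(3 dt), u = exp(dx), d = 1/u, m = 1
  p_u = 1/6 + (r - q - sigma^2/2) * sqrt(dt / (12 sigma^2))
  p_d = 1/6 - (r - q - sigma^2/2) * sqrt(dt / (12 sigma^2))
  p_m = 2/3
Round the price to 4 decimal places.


dt = T/N = 1.000000; dx = sigma*sqrt(3*dt) = 0.467654
u = exp(dx) = 1.596245; d = 1/u = 0.626470
p_u = 0.175808, p_m = 0.666667, p_d = 0.157525
Discount per step: exp(-r*dt) = 0.955997
Stock lattice S(k, j) with j the centered position index:
  k=0: S(0,+0) = 27.8900
  k=1: S(1,-1) = 17.4723; S(1,+0) = 27.8900; S(1,+1) = 44.5193
  k=2: S(2,-2) = 10.9459; S(2,-1) = 17.4723; S(2,+0) = 27.8900; S(2,+1) = 44.5193; S(2,+2) = 71.0636
Terminal payoffs V(N, j) = max(K - S_T, 0):
  V(2,-2) = 16.494146; V(2,-1) = 9.967740; V(2,+0) = 0.000000; V(2,+1) = 0.000000; V(2,+2) = 0.000000
Backward induction: V(k, j) = exp(-r*dt) * [p_u * V(k+1, j+1) + p_m * V(k+1, j) + p_d * V(k+1, j-1)]
  V(1,-1) = exp(-r*dt) * [p_u*0.000000 + p_m*9.967740 + p_d*16.494146] = 8.836672
  V(1,+0) = exp(-r*dt) * [p_u*0.000000 + p_m*0.000000 + p_d*9.967740] = 1.501080
  V(1,+1) = exp(-r*dt) * [p_u*0.000000 + p_m*0.000000 + p_d*0.000000] = 0.000000
  V(0,+0) = exp(-r*dt) * [p_u*0.000000 + p_m*1.501080 + p_d*8.836672] = 2.287433

Answer: Price = V(0,0) = 2.2874


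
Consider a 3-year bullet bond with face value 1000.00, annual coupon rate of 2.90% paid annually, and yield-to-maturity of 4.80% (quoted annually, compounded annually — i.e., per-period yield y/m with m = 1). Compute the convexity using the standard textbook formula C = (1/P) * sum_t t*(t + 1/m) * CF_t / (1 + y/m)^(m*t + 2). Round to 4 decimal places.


Answer: Convexity = 10.5080

Derivation:
Coupon per period c = face * coupon_rate / m = 29.000000
Periods per year m = 1; per-period yield y/m = 0.048000
Number of cashflows N = 3
Cashflows (t years, CF_t, discount factor 1/(1+y/m)^(m*t), PV):
  t = 1.0000: CF_t = 29.000000, DF = 0.954198, PV = 27.671756
  t = 2.0000: CF_t = 29.000000, DF = 0.910495, PV = 26.404347
  t = 3.0000: CF_t = 1029.000000, DF = 0.868793, PV = 893.987666
Price P = sum_t PV_t = 948.063768
Convexity numerator sum_t t*(t + 1/m) * CF_t / (1+y/m)^(m*t + 2):
  t = 1.0000: term = 50.389975
  t = 2.0000: term = 144.246113
  t = 3.0000: term = 9767.652659
Convexity = (1/P) * sum = 9962.288747 / 948.063768 = 10.508037


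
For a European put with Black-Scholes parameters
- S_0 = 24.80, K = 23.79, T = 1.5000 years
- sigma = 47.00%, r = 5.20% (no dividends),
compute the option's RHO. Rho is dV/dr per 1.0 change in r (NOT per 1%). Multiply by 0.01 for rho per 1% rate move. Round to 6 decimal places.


Answer: Rho = -17.557053

Derivation:
d1 = 0.4955497185; d2 = -0.0800803710
phi(d1) = 0.3528460998; exp(-qT) = 1.0000000000; exp(-rT) = 0.9249644265
N(-d2) = 0.5319133329
Rho = -K*T*exp(-rT)*N(-d2) = -23.7900 * 1.5000 * 0.9249644265 * 0.5319133329 = -17.557053


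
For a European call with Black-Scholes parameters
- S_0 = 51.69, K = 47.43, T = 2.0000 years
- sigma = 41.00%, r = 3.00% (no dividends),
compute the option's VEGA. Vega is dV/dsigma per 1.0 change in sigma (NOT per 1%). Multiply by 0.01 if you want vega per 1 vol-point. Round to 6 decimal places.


d1 = 0.5417289910; d2 = -0.0380985696
phi(d1) = 0.3444956957; exp(-qT) = 1.0000000000; exp(-rT) = 0.9417645336
Vega = S * exp(-qT) * phi(d1) * sqrt(T) = 51.6900 * 1.0000000000 * 0.3444956957 * 1.4142135624 = 25.182876

Answer: Vega = 25.182876


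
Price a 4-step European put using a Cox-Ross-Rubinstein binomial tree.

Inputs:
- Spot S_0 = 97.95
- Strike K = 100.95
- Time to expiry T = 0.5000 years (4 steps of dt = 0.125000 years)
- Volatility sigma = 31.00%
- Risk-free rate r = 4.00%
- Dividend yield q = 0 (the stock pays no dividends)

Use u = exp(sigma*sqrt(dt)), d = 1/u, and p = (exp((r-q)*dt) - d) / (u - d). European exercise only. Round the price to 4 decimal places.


Answer: Price = V(0,0) = 9.0608

Derivation:
dt = T/N = 0.125000
u = exp(sigma*sqrt(dt)) = 1.115833; d = 1/u = 0.896191
p = (exp((r-q)*dt) - d) / (u - d) = 0.495448
Discount per step: exp(-r*dt) = 0.995012
Stock lattice S(k, i) with i counting down-moves:
  k=0: S(0,0) = 97.9500
  k=1: S(1,0) = 109.2959; S(1,1) = 87.7819
  k=2: S(2,0) = 121.9560; S(2,1) = 97.9500; S(2,2) = 78.6694
  k=3: S(3,0) = 136.0826; S(3,1) = 109.2959; S(3,2) = 87.7819; S(3,3) = 70.5028
  k=4: S(4,0) = 151.8455; S(4,1) = 121.9560; S(4,2) = 97.9500; S(4,3) = 78.6694; S(4,4) = 63.1840
Terminal payoffs V(N, i) = max(K - S_T, 0):
  V(4,0) = 0.000000; V(4,1) = 0.000000; V(4,2) = 3.000000; V(4,3) = 22.280617; V(4,4) = 37.766010
Backward induction: V(k, i) = exp(-r*dt) * [p * V(k+1, i) + (1-p) * V(k+1, i+1)].
  V(3,0) = exp(-r*dt) * [p*0.000000 + (1-p)*0.000000] = 0.000000
  V(3,1) = exp(-r*dt) * [p*0.000000 + (1-p)*3.000000] = 1.506106
  V(3,2) = exp(-r*dt) * [p*3.000000 + (1-p)*22.280617] = 12.664587
  V(3,3) = exp(-r*dt) * [p*22.280617 + (1-p)*37.766010] = 29.943705
  V(2,0) = exp(-r*dt) * [p*0.000000 + (1-p)*1.506106] = 0.756118
  V(2,1) = exp(-r*dt) * [p*1.506106 + (1-p)*12.664587] = 7.100544
  V(2,2) = exp(-r*dt) * [p*12.664587 + (1-p)*29.943705] = 21.276148
  V(1,0) = exp(-r*dt) * [p*0.756118 + (1-p)*7.100544] = 3.937473
  V(1,1) = exp(-r*dt) * [p*7.100544 + (1-p)*21.276148] = 14.181783
  V(0,0) = exp(-r*dt) * [p*3.937473 + (1-p)*14.181783] = 9.060839


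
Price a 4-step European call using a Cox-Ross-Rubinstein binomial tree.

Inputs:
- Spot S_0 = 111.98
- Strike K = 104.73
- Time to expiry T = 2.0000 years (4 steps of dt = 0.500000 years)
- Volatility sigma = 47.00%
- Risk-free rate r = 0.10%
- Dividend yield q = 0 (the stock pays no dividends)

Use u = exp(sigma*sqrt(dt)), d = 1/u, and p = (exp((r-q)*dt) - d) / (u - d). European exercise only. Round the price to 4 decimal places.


Answer: Price = V(0,0) = 31.5176

Derivation:
dt = T/N = 0.500000
u = exp(sigma*sqrt(dt)) = 1.394227; d = 1/u = 0.717243
p = (exp((r-q)*dt) - d) / (u - d) = 0.418410
Discount per step: exp(-r*dt) = 0.999500
Stock lattice S(k, i) with i counting down-moves:
  k=0: S(0,0) = 111.9800
  k=1: S(1,0) = 156.1255; S(1,1) = 80.3169
  k=2: S(2,0) = 217.6745; S(2,1) = 111.9800; S(2,2) = 57.6068
  k=3: S(3,0) = 303.4876; S(3,1) = 156.1255; S(3,2) = 80.3169; S(3,3) = 41.3181
  k=4: S(4,0) = 423.1307; S(4,1) = 217.6745; S(4,2) = 111.9800; S(4,3) = 57.6068; S(4,4) = 29.6351
Terminal payoffs V(N, i) = max(S_T - K, 0):
  V(4,0) = 318.400665; V(4,1) = 112.944463; V(4,2) = 7.250000; V(4,3) = 0.000000; V(4,4) = 0.000000
Backward induction: V(k, i) = exp(-r*dt) * [p * V(k+1, i) + (1-p) * V(k+1, i+1)].
  V(3,0) = exp(-r*dt) * [p*318.400665 + (1-p)*112.944463] = 198.809980
  V(3,1) = exp(-r*dt) * [p*112.944463 + (1-p)*7.250000] = 51.447899
  V(3,2) = exp(-r*dt) * [p*7.250000 + (1-p)*0.000000] = 3.031957
  V(3,3) = exp(-r*dt) * [p*0.000000 + (1-p)*0.000000] = 0.000000
  V(2,0) = exp(-r*dt) * [p*198.809980 + (1-p)*51.447899] = 113.049141
  V(2,1) = exp(-r*dt) * [p*51.447899 + (1-p)*3.031957] = 23.278033
  V(2,2) = exp(-r*dt) * [p*3.031957 + (1-p)*0.000000] = 1.267967
  V(1,0) = exp(-r*dt) * [p*113.049141 + (1-p)*23.278033] = 60.808758
  V(1,1) = exp(-r*dt) * [p*23.278033 + (1-p)*1.267967] = 10.471963
  V(0,0) = exp(-r*dt) * [p*60.808758 + (1-p)*10.471963] = 31.517623


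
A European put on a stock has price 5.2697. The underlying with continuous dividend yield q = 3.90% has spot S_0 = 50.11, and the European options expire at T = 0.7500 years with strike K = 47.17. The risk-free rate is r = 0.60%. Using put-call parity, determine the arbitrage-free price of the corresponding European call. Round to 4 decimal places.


Answer: Call price = 6.9770

Derivation:
Put-call parity: C - P = S_0 * exp(-qT) - K * exp(-rT).
S_0 * exp(-qT) = 50.1100 * 0.97117364 = 48.66551114
K * exp(-rT) = 47.1700 * 0.99551011 = 46.95821188
C = P + S*exp(-qT) - K*exp(-rT)
C = 5.2697 + 48.66551114 - 46.95821188 = 6.9770


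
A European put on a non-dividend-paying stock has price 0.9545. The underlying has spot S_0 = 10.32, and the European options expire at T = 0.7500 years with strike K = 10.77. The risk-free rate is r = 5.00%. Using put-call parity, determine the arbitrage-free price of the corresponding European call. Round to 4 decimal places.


Answer: Call price = 0.9009

Derivation:
Put-call parity: C - P = S_0 * exp(-qT) - K * exp(-rT).
S_0 * exp(-qT) = 10.3200 * 1.00000000 = 10.32000000
K * exp(-rT) = 10.7700 * 0.96319442 = 10.37360388
C = P + S*exp(-qT) - K*exp(-rT)
C = 0.9545 + 10.32000000 - 10.37360388 = 0.9009


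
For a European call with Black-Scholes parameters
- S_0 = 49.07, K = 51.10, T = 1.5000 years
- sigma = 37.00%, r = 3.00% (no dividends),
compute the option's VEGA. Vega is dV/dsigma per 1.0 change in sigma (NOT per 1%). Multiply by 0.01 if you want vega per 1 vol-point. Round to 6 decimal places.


Answer: Vega = 23.314907

Derivation:
d1 = 0.2364272941; d2 = -0.2167283083
phi(d1) = 0.3879466434; exp(-qT) = 1.0000000000; exp(-rT) = 0.9559974818
Vega = S * exp(-qT) * phi(d1) * sqrt(T) = 49.0700 * 1.0000000000 * 0.3879466434 * 1.2247448714 = 23.314907


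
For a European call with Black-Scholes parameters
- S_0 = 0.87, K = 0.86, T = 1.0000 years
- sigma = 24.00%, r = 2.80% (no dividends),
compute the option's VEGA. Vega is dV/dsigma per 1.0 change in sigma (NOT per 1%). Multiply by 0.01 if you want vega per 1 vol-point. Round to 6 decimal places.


d1 = 0.2848367600; d2 = 0.0448367600
phi(d1) = 0.3830826476; exp(-qT) = 1.0000000000; exp(-rT) = 0.9723883668
Vega = S * exp(-qT) * phi(d1) * sqrt(T) = 0.8700 * 1.0000000000 * 0.3830826476 * 1.0000000000 = 0.333282

Answer: Vega = 0.333282
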